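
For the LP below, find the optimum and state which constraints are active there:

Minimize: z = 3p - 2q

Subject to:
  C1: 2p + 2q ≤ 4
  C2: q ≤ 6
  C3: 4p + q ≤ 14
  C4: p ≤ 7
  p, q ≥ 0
Optimal: p = 0, q = 2
Slack at optimum:
  C1: slack = 0 (binding)
  C2: slack = 4
  C3: slack = 12
  C4: slack = 7
  p ≥ 0: p = 0 (binding)
  q ≥ 0: q = 2
Binding constraints: C1, p ≥ 0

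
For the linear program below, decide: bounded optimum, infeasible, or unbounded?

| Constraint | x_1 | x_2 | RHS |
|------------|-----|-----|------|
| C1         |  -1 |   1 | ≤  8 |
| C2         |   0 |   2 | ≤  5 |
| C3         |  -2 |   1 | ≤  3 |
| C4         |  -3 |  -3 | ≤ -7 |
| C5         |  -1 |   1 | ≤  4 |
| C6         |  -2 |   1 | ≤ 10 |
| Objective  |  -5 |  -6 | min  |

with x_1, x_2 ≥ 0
Feasible point: (1, 2) satisfies every constraint, so the LP is feasible.
Direction d = (1, 0): for each constraint row a, a·d ≤ 0 —
  (-1)(1) + (1)(0) = -1 ≤ 0
  (0)(1) + (2)(0) = 0 ≤ 0
  (-2)(1) + (1)(0) = -2 ≤ 0
  (-3)(1) + (-3)(0) = -3 ≤ 0
  (-1)(1) + (1)(0) = -1 ≤ 0
  (-2)(1) + (1)(0) = -2 ≤ 0
and d ≥ 0, so (1, 2) + t·d stays feasible for every t ≥ 0. Along this ray z = -5x_1 - 6x_2 changes by -5 per unit t, so z → −∞.

Unbounded: there is a feasible ray along which z → −∞.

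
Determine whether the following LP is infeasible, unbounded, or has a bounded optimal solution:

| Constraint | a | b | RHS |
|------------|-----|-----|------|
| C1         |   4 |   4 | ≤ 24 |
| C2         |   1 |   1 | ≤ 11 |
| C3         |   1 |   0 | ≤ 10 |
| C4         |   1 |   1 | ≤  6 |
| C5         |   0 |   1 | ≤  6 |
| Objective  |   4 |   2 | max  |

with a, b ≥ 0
The point (6, 0) satisfies every constraint, so the LP is feasible; the constraints give a ≤ 10 and b ≤ 6, which with a, b ≥ 0 keep the feasible region inside a bounded box. A feasible, bounded LP attains a finite optimum at a vertex.

The LP has an optimal solution: (6, 0) with z = 24.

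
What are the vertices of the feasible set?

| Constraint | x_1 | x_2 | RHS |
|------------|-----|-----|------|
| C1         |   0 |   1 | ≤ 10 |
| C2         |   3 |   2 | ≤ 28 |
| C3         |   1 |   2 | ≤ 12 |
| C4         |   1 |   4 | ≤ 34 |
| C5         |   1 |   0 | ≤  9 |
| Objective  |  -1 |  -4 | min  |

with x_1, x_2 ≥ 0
Each vertex is the intersection of two constraint boundaries that also satisfies all remaining constraints:
  x_1 = 0 and x_2 = 0 → (0, 0)
  x_1 = 9 and x_2 = 0 → (9, 0)
  3x_1 + 2x_2 = 28 and x_1 = 9 → (9, 0.5)
  3x_1 + 2x_2 = 28 and x_1 + 2x_2 = 12 → (8, 2)
  x_1 + 2x_2 = 12 and x_1 = 0 → (0, 6)

Vertices: (0, 0), (9, 0), (9, 0.5), (8, 2), (0, 6)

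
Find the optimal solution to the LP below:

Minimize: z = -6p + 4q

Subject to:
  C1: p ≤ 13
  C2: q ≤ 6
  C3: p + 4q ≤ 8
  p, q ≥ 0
Each vertex is the intersection of two constraint boundaries that also satisfies all remaining constraints:
  p = 0 and q = 0 → (0, 0)
  p + 4q = 8 and q = 0 → (8, 0)
  p + 4q = 8 and p = 0 → (0, 2)

Evaluating z = -6p + 4q at each vertex:
  (0, 0): z = 0
  (8, 0): z = -48
  (0, 2): z = 8

The minimum is at (8, 0) with z = -48.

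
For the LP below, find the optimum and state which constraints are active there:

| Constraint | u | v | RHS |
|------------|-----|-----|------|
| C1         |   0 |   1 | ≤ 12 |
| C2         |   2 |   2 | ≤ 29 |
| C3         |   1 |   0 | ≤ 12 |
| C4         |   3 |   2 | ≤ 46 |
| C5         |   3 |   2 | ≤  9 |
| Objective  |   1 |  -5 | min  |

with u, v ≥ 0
Optimal: u = 0, v = 4.5
Binding: C5, u ≥ 0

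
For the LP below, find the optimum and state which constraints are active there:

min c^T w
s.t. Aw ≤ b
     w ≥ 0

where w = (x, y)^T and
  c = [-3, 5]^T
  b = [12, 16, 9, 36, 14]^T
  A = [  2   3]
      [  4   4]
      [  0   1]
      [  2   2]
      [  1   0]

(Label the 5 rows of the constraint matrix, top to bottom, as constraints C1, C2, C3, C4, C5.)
Optimal: x = 4, y = 0
Slack at optimum:
  C1: slack = 4
  C2: slack = 0 (binding)
  C3: slack = 9
  C4: slack = 28
  C5: slack = 10
  x ≥ 0: x = 4
  y ≥ 0: y = 0 (binding)
Binding constraints: C2, y ≥ 0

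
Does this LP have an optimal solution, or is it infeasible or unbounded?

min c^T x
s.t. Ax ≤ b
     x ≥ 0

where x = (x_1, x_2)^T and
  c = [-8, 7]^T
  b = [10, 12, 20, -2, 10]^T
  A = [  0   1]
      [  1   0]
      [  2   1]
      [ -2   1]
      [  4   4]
The point (2.5, 0) satisfies every constraint, so the LP is feasible; the constraints give x_1 ≤ 12 and x_2 ≤ 10, which with x_1, x_2 ≥ 0 keep the feasible region inside a bounded box. A feasible, bounded LP attains a finite optimum at a vertex.

Bounded optimum: z* = -20 at (2.5, 0).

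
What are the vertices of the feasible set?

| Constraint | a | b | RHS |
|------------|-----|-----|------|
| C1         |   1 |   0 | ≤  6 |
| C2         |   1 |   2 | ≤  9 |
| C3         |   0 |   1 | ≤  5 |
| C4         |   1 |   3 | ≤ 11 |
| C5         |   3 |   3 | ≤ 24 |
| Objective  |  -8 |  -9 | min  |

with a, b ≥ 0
Each vertex is the intersection of two constraint boundaries that also satisfies all remaining constraints:
  a = 0 and b = 0 → (0, 0)
  a = 6 and b = 0 → (6, 0)
  a = 6 and a + 2b = 9 → (6, 1.5)
  a + 2b = 9 and a + 3b = 11 → (5, 2)
  a + 3b = 11 and a = 0 → (0, 3.667)

Vertices: (0, 0), (6, 0), (6, 1.5), (5, 2), (0, 3.667)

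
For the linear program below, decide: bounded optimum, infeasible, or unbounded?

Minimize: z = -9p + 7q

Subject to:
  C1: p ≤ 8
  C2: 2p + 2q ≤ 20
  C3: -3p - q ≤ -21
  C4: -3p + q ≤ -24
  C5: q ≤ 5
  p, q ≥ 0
The point (8, 0) satisfies every constraint, so the LP is feasible; the constraints give p ≤ 8 and q ≤ 5, which with p, q ≥ 0 keep the feasible region inside a bounded box. A feasible, bounded LP attains a finite optimum at a vertex.

Evaluating z = -9p + 7q at each vertex:
  (8, 0): z = -72

The LP has an optimal solution: (8, 0) with z = -72.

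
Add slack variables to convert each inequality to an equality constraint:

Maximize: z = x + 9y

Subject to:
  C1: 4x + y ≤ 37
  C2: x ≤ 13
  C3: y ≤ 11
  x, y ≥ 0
max z = x + 9y

s.t.
  4x + y + s1 = 37
  x + s2 = 13
  y + s3 = 11
  x, y, s1, s2, s3 ≥ 0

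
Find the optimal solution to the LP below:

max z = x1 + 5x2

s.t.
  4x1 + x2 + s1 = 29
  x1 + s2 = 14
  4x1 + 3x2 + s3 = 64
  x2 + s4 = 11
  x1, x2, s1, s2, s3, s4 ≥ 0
Each vertex is the intersection of two constraint boundaries that also satisfies all remaining constraints:
  x1 = 0 and x2 = 0 → (0, 0)
  4x1 + x2 = 29 and x2 = 0 → (7.25, 0)
  4x1 + x2 = 29 and x2 = 11 → (4.5, 11)
  x2 = 11 and x1 = 0 → (0, 11)

Evaluating z = x1 + 5x2 at each vertex:
  (0, 0): z = 0
  (7.25, 0): z = 7.25
  (4.5, 11): z = 59.5
  (0, 11): z = 55

The maximum is at (4.5, 11) with z = 59.5.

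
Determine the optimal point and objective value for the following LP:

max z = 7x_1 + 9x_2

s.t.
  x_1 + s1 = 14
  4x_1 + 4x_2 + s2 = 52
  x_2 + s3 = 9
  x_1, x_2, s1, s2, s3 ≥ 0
x_1 = 4, x_2 = 9, z = 109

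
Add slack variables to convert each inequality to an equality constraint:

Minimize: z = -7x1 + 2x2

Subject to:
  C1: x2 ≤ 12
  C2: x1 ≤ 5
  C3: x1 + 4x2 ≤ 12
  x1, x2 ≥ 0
min z = -7x1 + 2x2

s.t.
  x2 + s1 = 12
  x1 + s2 = 5
  x1 + 4x2 + s3 = 12
  x1, x2, s1, s2, s3 ≥ 0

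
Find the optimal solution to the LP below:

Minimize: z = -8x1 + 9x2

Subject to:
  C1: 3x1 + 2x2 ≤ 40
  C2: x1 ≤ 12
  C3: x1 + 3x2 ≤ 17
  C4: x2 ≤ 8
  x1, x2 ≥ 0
Each vertex is the intersection of two constraint boundaries that also satisfies all remaining constraints:
  x1 = 0 and x2 = 0 → (0, 0)
  x1 = 12 and x2 = 0 → (12, 0)
  x1 = 12 and x1 + 3x2 = 17 → (12, 1.667)
  x1 + 3x2 = 17 and x1 = 0 → (0, 5.667)

Evaluating z = -8x1 + 9x2 at each vertex:
  (0, 0): z = 0
  (12, 0): z = -96
  (12, 1.667): z = -81
  (0, 5.667): z = 51

The minimum is at (12, 0) with z = -96.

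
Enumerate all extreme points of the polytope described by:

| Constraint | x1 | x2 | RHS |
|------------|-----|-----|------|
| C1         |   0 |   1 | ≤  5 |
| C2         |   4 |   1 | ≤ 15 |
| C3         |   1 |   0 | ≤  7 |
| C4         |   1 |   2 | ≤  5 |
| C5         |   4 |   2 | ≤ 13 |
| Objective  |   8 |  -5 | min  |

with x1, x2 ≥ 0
Each vertex is the intersection of two constraint boundaries that also satisfies all remaining constraints:
  x1 = 0 and x2 = 0 → (0, 0)
  4x1 + 2x2 = 13 and x2 = 0 → (3.25, 0)
  x1 + 2x2 = 5 and 4x1 + 2x2 = 13 → (2.667, 1.167)
  x1 + 2x2 = 5 and x1 = 0 → (0, 2.5)

Vertices: (0, 0), (3.25, 0), (2.667, 1.167), (0, 2.5)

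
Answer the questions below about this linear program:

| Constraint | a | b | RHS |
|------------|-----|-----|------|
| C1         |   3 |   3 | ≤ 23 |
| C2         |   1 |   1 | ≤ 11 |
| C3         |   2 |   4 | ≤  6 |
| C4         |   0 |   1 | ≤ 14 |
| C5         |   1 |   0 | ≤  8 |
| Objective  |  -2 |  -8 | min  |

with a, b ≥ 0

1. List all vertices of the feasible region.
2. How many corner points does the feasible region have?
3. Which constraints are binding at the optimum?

1. (0, 0), (3, 0), (0, 1.5)
2. 3
3. C3, a ≥ 0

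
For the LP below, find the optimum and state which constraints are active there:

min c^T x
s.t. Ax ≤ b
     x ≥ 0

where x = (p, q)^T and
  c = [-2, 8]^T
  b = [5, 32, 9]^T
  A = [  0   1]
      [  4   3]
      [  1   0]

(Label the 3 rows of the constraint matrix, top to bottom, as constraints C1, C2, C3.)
Optimal: p = 8, q = 0
Slack at optimum:
  C1: slack = 5
  C2: slack = 0 (binding)
  C3: slack = 1
  p ≥ 0: p = 8
  q ≥ 0: q = 0 (binding)
Binding constraints: C2, q ≥ 0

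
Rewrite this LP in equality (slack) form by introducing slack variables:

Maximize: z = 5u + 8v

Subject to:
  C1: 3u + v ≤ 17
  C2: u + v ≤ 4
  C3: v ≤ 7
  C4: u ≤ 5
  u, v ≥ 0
max z = 5u + 8v

s.t.
  3u + v + s1 = 17
  u + v + s2 = 4
  v + s3 = 7
  u + s4 = 5
  u, v, s1, s2, s3, s4 ≥ 0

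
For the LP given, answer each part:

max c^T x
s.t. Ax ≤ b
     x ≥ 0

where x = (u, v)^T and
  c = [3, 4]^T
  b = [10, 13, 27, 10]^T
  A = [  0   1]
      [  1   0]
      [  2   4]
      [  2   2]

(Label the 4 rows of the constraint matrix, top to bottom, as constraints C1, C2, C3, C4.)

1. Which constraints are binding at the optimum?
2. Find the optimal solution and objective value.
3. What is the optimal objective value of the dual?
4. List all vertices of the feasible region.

1. C4, u ≥ 0
2. u = 0, v = 5, z = 20
3. 20 (by strong duality, equal to the primal optimum)
4. (0, 0), (5, 0), (0, 5)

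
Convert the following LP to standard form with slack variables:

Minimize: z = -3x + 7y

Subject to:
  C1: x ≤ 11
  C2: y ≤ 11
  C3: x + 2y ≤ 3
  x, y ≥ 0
min z = -3x + 7y

s.t.
  x + s1 = 11
  y + s2 = 11
  x + 2y + s3 = 3
  x, y, s1, s2, s3 ≥ 0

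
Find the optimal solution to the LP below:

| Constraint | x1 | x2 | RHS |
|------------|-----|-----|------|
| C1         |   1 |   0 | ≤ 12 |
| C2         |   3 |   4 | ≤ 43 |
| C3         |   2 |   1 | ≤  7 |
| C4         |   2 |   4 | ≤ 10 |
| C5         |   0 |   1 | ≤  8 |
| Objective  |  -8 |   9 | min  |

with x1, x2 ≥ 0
Each vertex is the intersection of two constraint boundaries that also satisfies all remaining constraints:
  x1 = 0 and x2 = 0 → (0, 0)
  2x1 + x2 = 7 and x2 = 0 → (3.5, 0)
  2x1 + x2 = 7 and 2x1 + 4x2 = 10 → (3, 1)
  2x1 + 4x2 = 10 and x1 = 0 → (0, 2.5)

Evaluating z = -8x1 + 9x2 at each vertex:
  (0, 0): z = 0
  (3.5, 0): z = -28
  (3, 1): z = -15
  (0, 2.5): z = 22.5

The minimum is at (3.5, 0) with z = -28.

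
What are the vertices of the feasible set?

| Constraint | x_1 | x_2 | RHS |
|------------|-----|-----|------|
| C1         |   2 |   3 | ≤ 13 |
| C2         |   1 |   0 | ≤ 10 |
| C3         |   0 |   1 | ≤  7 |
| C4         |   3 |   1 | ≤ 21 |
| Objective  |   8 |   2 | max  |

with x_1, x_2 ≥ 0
Each vertex is the intersection of two constraint boundaries that also satisfies all remaining constraints:
  x_1 = 0 and x_2 = 0 → (0, 0)
  2x_1 + 3x_2 = 13 and x_2 = 0 → (6.5, 0)
  2x_1 + 3x_2 = 13 and x_1 = 0 → (0, 4.333)

Vertices: (0, 0), (6.5, 0), (0, 4.333)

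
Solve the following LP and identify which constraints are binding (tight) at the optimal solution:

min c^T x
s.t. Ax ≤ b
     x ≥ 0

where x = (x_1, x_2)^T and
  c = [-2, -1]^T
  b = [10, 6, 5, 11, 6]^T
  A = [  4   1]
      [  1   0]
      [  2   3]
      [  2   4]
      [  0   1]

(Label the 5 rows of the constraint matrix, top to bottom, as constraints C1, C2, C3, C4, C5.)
Optimal: x_1 = 2.5, x_2 = 0
Slack at optimum:
  C1: slack = 0 (binding)
  C2: slack = 3.5
  C3: slack = 0 (binding)
  C4: slack = 6
  C5: slack = 6
  x_1 ≥ 0: x_1 = 2.5
  x_2 ≥ 0: x_2 = 0 (binding)
Binding constraints: C1, C3, x_2 ≥ 0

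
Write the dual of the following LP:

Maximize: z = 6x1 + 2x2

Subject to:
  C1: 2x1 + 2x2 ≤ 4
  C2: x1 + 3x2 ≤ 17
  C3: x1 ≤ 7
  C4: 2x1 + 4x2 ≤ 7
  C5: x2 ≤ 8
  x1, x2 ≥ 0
Minimize: z = 4y1 + 17y2 + 7y3 + 7y4 + 8y5

Subject to:
  C1: -2y1 - y2 - y3 - 2y4 ≤ -6
  C2: -2y1 - 3y2 - 4y4 - y5 ≤ -2
  y1, y2, y3, y4, y5 ≥ 0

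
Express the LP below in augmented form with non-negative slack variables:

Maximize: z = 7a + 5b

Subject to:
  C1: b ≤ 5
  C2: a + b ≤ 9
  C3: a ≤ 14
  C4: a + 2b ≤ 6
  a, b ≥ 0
max z = 7a + 5b

s.t.
  b + s1 = 5
  a + b + s2 = 9
  a + s3 = 14
  a + 2b + s4 = 6
  a, b, s1, s2, s3, s4 ≥ 0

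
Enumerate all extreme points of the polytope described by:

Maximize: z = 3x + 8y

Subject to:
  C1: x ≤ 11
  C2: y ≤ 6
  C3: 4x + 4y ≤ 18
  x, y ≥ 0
Each vertex is the intersection of two constraint boundaries that also satisfies all remaining constraints:
  x = 0 and y = 0 → (0, 0)
  4x + 4y = 18 and y = 0 → (4.5, 0)
  4x + 4y = 18 and x = 0 → (0, 4.5)

Vertices: (0, 0), (4.5, 0), (0, 4.5)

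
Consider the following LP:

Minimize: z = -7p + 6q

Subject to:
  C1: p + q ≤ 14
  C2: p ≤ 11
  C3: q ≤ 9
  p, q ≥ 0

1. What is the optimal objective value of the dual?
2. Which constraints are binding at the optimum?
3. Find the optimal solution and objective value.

1. -77 (by strong duality, equal to the primal optimum)
2. C2, q ≥ 0
3. p = 11, q = 0, z = -77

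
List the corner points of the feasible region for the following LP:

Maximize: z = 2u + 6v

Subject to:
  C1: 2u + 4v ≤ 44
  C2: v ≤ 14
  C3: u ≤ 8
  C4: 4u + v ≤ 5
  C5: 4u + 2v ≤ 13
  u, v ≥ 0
Each vertex is the intersection of two constraint boundaries that also satisfies all remaining constraints:
  u = 0 and v = 0 → (0, 0)
  4u + v = 5 and v = 0 → (1.25, 0)
  4u + v = 5 and u = 0 → (0, 5)

Vertices: (0, 0), (1.25, 0), (0, 5)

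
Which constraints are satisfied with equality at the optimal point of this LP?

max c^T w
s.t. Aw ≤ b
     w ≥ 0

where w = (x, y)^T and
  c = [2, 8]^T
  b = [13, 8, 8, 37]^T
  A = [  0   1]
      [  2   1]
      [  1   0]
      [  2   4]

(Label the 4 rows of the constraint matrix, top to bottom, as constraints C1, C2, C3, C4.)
Optimal: x = 0, y = 8
Slack at optimum:
  C1: slack = 5
  C2: slack = 0 (binding)
  C3: slack = 8
  C4: slack = 5
  x ≥ 0: x = 0 (binding)
  y ≥ 0: y = 8
Binding constraints: C2, x ≥ 0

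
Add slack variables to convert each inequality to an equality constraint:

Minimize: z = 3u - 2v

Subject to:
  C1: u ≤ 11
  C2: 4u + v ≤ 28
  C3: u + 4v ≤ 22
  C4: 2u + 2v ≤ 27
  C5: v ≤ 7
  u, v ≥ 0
min z = 3u - 2v

s.t.
  u + s1 = 11
  4u + v + s2 = 28
  u + 4v + s3 = 22
  2u + 2v + s4 = 27
  v + s5 = 7
  u, v, s1, s2, s3, s4, s5 ≥ 0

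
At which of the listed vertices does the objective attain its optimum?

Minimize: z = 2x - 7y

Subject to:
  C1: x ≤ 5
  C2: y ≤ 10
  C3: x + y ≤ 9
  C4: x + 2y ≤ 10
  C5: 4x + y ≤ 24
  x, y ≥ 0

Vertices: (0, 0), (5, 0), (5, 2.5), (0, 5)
Evaluating z = 2x - 7y at each vertex:
  (0, 0): z = 0
  (5, 0): z = 10
  (5, 2.5): z = -7.5
  (0, 5): z = -35

The smallest value is z = -35, attained at (0, 5).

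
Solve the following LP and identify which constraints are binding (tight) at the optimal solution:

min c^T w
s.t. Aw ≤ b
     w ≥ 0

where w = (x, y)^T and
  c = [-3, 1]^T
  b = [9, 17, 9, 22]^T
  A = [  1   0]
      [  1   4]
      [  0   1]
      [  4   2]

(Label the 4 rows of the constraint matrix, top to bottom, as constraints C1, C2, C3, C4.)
Optimal: x = 5.5, y = 0
Binding: C4, y ≥ 0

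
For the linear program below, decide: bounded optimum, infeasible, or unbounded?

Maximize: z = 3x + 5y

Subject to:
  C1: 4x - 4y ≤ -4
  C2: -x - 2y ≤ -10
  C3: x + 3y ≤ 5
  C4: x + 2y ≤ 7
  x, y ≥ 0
C4 requires x + 2y ≤ 7, while C2 (-x - 2y ≤ -10) is equivalent to x + 2y ≥ 10. Together they would need 10 ≤ x + 2y ≤ 7, which is impossible since 10 > 7. No point satisfies all constraints.

Infeasible: no point satisfies all constraints simultaneously.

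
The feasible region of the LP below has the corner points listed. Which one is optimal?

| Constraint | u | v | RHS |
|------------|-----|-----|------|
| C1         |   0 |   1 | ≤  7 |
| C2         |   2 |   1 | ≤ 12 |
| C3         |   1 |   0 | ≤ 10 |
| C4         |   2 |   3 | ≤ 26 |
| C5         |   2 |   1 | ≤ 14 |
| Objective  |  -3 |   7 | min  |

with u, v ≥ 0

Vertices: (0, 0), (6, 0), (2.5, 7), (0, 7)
(6, 0) with z = -18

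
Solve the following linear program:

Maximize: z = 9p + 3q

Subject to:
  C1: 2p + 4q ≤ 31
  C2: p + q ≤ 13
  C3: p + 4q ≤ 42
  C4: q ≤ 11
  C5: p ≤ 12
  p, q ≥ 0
Each vertex is the intersection of two constraint boundaries that also satisfies all remaining constraints:
  p = 0 and q = 0 → (0, 0)
  p = 12 and q = 0 → (12, 0)
  p + q = 13 and p = 12 → (12, 1)
  2p + 4q = 31 and p + q = 13 → (10.5, 2.5)
  2p + 4q = 31 and p = 0 → (0, 7.75)

Evaluating z = 9p + 3q at each vertex:
  (0, 0): z = 0
  (12, 0): z = 108
  (12, 1): z = 111
  (10.5, 2.5): z = 102
  (0, 7.75): z = 23.25

The maximum is at (12, 1) with z = 111.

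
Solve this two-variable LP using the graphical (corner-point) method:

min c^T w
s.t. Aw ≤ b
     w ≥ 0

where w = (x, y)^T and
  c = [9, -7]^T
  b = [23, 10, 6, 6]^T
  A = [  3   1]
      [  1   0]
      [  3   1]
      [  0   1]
Each vertex is the intersection of two constraint boundaries that also satisfies all remaining constraints:
  x = 0 and y = 0 → (0, 0)
  3x + y = 6 and y = 0 → (2, 0)
  3x + y = 6 and y = 6 → (0, 6)

Evaluating z = 9x - 7y at each vertex:
  (0, 0): z = 0
  (2, 0): z = 18
  (0, 6): z = -42

The minimum is at (0, 6) with z = -42.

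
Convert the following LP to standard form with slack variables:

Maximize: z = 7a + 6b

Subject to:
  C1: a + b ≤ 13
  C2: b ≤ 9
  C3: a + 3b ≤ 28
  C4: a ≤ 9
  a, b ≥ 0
max z = 7a + 6b

s.t.
  a + b + s1 = 13
  b + s2 = 9
  a + 3b + s3 = 28
  a + s4 = 9
  a, b, s1, s2, s3, s4 ≥ 0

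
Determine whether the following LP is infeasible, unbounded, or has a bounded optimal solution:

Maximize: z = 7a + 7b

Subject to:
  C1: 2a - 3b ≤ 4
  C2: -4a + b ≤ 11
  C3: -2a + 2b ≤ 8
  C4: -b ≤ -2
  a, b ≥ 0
Feasible point: (0, 2) satisfies every constraint, so the LP is feasible.
Direction d = (1, 1): for each constraint row a, a·d ≤ 0 —
  (2)(1) + (-3)(1) = -1 ≤ 0
  (-4)(1) + (1)(1) = -3 ≤ 0
  (-2)(1) + (2)(1) = 0 ≤ 0
  (0)(1) + (-1)(1) = -1 ≤ 0
and d ≥ 0, so (0, 2) + t·d stays feasible for every t ≥ 0. Along this ray z = 7a + 7b changes by 14 per unit t, so z → +∞.

The LP is unbounded; z can be made arbitrarily large.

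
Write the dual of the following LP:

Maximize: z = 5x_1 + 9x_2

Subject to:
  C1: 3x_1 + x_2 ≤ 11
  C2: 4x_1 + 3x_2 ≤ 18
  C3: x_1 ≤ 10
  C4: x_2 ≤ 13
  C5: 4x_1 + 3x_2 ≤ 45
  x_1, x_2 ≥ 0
Minimize: z = 11y1 + 18y2 + 10y3 + 13y4 + 45y5

Subject to:
  C1: -3y1 - 4y2 - y3 - 4y5 ≤ -5
  C2: -y1 - 3y2 - y4 - 3y5 ≤ -9
  y1, y2, y3, y4, y5 ≥ 0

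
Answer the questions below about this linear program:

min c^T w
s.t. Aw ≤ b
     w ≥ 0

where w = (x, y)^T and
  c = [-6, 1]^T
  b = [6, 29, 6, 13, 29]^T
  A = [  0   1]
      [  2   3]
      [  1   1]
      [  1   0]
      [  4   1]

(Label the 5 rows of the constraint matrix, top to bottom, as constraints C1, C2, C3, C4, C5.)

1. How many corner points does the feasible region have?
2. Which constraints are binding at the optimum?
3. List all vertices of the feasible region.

1. 3
2. C3, y ≥ 0
3. (0, 0), (6, 0), (0, 6)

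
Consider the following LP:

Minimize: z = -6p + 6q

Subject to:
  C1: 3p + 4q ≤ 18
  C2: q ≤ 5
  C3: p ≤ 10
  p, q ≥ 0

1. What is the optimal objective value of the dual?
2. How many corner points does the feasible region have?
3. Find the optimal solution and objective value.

1. -36 (by strong duality, equal to the primal optimum)
2. 3
3. p = 6, q = 0, z = -36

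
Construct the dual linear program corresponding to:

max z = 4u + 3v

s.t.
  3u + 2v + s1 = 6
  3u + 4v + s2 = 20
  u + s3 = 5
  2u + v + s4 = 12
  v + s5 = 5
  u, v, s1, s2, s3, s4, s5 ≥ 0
Minimize: z = 6y1 + 20y2 + 5y3 + 12y4 + 5y5

Subject to:
  C1: -3y1 - 3y2 - y3 - 2y4 ≤ -4
  C2: -2y1 - 4y2 - y4 - y5 ≤ -3
  y1, y2, y3, y4, y5 ≥ 0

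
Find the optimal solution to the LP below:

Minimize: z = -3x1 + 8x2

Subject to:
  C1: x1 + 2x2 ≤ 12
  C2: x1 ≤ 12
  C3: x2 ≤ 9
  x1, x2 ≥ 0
x1 = 12, x2 = 0, z = -36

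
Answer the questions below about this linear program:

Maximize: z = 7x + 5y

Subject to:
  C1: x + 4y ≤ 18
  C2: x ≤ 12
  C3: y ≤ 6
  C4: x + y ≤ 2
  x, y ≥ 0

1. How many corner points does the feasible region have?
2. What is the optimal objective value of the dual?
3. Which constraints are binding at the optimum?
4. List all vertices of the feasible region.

1. 3
2. 14 (by strong duality, equal to the primal optimum)
3. C4, y ≥ 0
4. (0, 0), (2, 0), (0, 2)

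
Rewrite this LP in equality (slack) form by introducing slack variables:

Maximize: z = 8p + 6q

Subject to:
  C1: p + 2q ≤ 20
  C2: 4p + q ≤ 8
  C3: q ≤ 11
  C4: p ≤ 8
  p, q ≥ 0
max z = 8p + 6q

s.t.
  p + 2q + s1 = 20
  4p + q + s2 = 8
  q + s3 = 11
  p + s4 = 8
  p, q, s1, s2, s3, s4 ≥ 0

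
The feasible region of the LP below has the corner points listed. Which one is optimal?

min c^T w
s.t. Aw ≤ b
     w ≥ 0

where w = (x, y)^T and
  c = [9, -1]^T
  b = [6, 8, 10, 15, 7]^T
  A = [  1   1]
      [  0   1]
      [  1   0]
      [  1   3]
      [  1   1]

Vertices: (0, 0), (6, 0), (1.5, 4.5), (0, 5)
(0, 5) with z = -5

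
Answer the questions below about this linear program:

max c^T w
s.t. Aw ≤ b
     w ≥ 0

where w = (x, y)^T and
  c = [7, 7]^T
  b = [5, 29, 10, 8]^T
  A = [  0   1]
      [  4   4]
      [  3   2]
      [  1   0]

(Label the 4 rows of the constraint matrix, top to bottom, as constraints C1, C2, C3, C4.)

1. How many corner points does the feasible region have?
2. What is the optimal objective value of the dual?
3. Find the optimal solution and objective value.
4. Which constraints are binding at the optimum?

1. 3
2. 35 (by strong duality, equal to the primal optimum)
3. x = 0, y = 5, z = 35
4. C1, C3, x ≥ 0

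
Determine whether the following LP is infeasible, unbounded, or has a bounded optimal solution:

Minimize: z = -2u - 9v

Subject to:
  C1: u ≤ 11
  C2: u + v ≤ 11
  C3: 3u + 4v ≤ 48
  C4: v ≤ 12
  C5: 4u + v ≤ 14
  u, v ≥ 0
The point (0, 11) satisfies every constraint, so the LP is feasible; the constraints give u ≤ 11 and v ≤ 12, which with u, v ≥ 0 keep the feasible region inside a bounded box. A feasible, bounded LP attains a finite optimum at a vertex.

Feasible with finite optimum z* = -99 at (0, 11).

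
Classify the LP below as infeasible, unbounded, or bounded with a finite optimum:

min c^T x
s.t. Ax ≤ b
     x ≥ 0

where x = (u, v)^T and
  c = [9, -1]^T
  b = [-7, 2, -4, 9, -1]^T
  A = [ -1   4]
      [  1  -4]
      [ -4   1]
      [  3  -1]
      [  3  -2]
One constraint requires u - 4v ≤ 2, while the constraint -u + 4v ≤ -7 is equivalent to u - 4v ≥ 7. Together they would need 7 ≤ u - 4v ≤ 2, which is impossible since 7 > 2. No point satisfies all constraints.

The feasible region is empty; the LP is infeasible.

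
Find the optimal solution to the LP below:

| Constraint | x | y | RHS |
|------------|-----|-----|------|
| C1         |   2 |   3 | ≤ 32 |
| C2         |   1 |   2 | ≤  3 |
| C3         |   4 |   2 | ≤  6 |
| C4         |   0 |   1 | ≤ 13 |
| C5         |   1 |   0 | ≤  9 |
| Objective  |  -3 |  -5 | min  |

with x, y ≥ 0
Each vertex is the intersection of two constraint boundaries that also satisfies all remaining constraints:
  x = 0 and y = 0 → (0, 0)
  4x + 2y = 6 and y = 0 → (1.5, 0)
  x + 2y = 3 and 4x + 2y = 6 → (1, 1)
  x + 2y = 3 and x = 0 → (0, 1.5)

Evaluating z = -3x - 5y at each vertex:
  (0, 0): z = 0
  (1.5, 0): z = -4.5
  (1, 1): z = -8
  (0, 1.5): z = -7.5

The minimum is at (1, 1) with z = -8.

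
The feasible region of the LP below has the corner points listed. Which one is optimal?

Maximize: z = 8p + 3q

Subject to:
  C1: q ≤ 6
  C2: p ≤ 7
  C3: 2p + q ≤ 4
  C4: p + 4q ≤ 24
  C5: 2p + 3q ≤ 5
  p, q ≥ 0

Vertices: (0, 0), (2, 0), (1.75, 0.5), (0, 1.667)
(2, 0) with z = 16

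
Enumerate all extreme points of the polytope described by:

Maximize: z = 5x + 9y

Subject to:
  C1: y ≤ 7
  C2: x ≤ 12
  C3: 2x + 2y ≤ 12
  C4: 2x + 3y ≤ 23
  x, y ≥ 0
Each vertex is the intersection of two constraint boundaries that also satisfies all remaining constraints:
  x = 0 and y = 0 → (0, 0)
  2x + 2y = 12 and y = 0 → (6, 0)
  2x + 2y = 12 and x = 0 → (0, 6)

Vertices: (0, 0), (6, 0), (0, 6)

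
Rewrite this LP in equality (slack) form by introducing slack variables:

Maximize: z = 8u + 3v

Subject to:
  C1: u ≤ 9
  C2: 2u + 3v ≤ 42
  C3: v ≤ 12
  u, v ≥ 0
max z = 8u + 3v

s.t.
  u + s1 = 9
  2u + 3v + s2 = 42
  v + s3 = 12
  u, v, s1, s2, s3 ≥ 0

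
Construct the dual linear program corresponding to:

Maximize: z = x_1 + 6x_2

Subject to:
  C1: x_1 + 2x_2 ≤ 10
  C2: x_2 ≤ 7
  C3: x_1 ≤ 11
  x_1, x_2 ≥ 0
Minimize: z = 10y1 + 7y2 + 11y3

Subject to:
  C1: -y1 - y3 ≤ -1
  C2: -2y1 - y2 ≤ -6
  y1, y2, y3 ≥ 0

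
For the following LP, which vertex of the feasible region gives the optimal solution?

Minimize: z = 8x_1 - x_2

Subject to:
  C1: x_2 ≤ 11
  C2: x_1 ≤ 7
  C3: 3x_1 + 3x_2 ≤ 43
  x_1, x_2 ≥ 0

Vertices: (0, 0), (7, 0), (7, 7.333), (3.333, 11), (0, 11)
(0, 11) with z = -11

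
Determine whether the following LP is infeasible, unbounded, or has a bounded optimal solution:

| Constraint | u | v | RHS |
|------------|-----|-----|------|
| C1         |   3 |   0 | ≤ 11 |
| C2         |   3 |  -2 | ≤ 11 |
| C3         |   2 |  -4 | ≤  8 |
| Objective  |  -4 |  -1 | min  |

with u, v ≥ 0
Feasible point: (0, 0) satisfies every constraint, so the LP is feasible.
Direction d = (0, 1): for each constraint row a, a·d ≤ 0 —
  (3)(0) + (0)(1) = 0 ≤ 0
  (3)(0) + (-2)(1) = -2 ≤ 0
  (2)(0) + (-4)(1) = -4 ≤ 0
and d ≥ 0, so (0, 0) + t·d stays feasible for every t ≥ 0. Along this ray z = -4u - v changes by -1 per unit t, so z → −∞.

Unbounded — the objective can decrease without bound over the feasible region.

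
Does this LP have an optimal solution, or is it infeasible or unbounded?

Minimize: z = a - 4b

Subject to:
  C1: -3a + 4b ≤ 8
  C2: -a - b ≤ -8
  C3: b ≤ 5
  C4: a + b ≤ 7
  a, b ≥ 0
C4 requires a + b ≤ 7, while C2 (-a - b ≤ -8) is equivalent to a + b ≥ 8. Together they would need 8 ≤ a + b ≤ 7, which is impossible since 8 > 7. No point satisfies all constraints.

Infeasible: no point satisfies all constraints simultaneously.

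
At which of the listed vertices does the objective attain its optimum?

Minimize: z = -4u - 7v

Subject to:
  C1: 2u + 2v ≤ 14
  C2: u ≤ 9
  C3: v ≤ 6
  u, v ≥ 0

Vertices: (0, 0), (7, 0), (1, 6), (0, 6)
Evaluating z = -4u - 7v at each vertex:
  (0, 0): z = 0
  (7, 0): z = -28
  (1, 6): z = -46
  (0, 6): z = -42

The smallest value is z = -46, attained at (1, 6).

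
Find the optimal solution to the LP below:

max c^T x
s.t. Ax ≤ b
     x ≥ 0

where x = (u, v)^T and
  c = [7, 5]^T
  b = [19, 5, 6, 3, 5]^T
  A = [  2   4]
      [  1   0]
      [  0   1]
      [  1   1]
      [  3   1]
u = 1, v = 2, z = 17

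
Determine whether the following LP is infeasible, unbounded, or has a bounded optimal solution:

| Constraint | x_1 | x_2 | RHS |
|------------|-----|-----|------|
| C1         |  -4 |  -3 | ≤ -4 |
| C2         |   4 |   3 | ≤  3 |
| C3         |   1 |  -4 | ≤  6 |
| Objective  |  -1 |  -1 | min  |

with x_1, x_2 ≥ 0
C2 requires 4x_1 + 3x_2 ≤ 3, while C1 (-4x_1 - 3x_2 ≤ -4) is equivalent to 4x_1 + 3x_2 ≥ 4. Together they would need 4 ≤ 4x_1 + 3x_2 ≤ 3, which is impossible since 4 > 3. No point satisfies all constraints.

Infeasible: no point satisfies all constraints simultaneously.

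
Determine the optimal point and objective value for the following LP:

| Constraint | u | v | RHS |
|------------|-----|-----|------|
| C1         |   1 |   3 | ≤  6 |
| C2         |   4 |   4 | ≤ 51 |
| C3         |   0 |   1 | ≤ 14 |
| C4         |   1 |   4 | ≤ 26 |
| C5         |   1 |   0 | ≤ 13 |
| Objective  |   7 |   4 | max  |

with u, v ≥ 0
Each vertex is the intersection of two constraint boundaries that also satisfies all remaining constraints:
  u = 0 and v = 0 → (0, 0)
  u + 3v = 6 and v = 0 → (6, 0)
  u + 3v = 6 and u = 0 → (0, 2)

Evaluating z = 7u + 4v at each vertex:
  (0, 0): z = 0
  (6, 0): z = 42
  (0, 2): z = 8

The maximum is at (6, 0) with z = 42.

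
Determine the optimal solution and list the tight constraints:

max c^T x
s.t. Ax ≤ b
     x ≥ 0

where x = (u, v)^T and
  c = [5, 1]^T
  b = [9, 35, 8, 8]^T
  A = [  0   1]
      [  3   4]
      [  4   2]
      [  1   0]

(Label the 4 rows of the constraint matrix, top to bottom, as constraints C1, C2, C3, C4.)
Optimal: u = 2, v = 0
Slack at optimum:
  C1: slack = 9
  C2: slack = 29
  C3: slack = 0 (binding)
  C4: slack = 6
  u ≥ 0: u = 2
  v ≥ 0: v = 0 (binding)
Binding constraints: C3, v ≥ 0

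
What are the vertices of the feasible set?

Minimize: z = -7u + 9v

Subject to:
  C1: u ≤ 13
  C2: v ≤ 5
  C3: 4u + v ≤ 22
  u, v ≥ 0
Each vertex is the intersection of two constraint boundaries that also satisfies all remaining constraints:
  u = 0 and v = 0 → (0, 0)
  4u + v = 22 and v = 0 → (5.5, 0)
  v = 5 and 4u + v = 22 → (4.25, 5)
  v = 5 and u = 0 → (0, 5)

Vertices: (0, 0), (5.5, 0), (4.25, 5), (0, 5)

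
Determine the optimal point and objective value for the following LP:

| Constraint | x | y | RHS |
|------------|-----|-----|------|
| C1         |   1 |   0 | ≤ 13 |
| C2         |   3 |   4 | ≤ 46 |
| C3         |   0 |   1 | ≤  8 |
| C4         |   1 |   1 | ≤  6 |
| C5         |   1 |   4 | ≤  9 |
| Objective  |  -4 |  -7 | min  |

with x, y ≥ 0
x = 5, y = 1, z = -27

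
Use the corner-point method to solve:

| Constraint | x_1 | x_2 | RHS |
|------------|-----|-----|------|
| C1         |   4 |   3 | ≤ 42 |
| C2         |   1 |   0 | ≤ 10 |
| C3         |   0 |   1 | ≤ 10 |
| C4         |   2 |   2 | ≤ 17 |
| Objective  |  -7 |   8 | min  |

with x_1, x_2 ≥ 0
x_1 = 8.5, x_2 = 0, z = -59.5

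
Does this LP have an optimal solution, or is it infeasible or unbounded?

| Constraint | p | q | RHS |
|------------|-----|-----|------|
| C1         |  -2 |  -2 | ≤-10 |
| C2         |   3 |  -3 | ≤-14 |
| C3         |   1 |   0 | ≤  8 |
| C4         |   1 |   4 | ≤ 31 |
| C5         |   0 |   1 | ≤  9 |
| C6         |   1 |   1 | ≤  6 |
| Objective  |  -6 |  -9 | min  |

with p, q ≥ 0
The point (0, 6) satisfies every constraint, so the LP is feasible; the constraints give p ≤ 8 and q ≤ 9, which with p, q ≥ 0 keep the feasible region inside a bounded box. A feasible, bounded LP attains a finite optimum at a vertex.

Evaluating z = -6p - 9q at each vertex:
  (0, 5): z = -45
  (0.1667, 4.833): z = -44.5
  (0.6667, 5.333): z = -52
  (0, 6): z = -54

Feasible with finite optimum z* = -54 at (0, 6).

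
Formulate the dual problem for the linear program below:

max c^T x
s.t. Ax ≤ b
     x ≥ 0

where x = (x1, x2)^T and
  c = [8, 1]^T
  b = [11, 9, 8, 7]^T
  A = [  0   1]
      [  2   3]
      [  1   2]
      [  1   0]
Minimize: z = 11y1 + 9y2 + 8y3 + 7y4

Subject to:
  C1: -2y2 - y3 - y4 ≤ -8
  C2: -y1 - 3y2 - 2y3 ≤ -1
  y1, y2, y3, y4 ≥ 0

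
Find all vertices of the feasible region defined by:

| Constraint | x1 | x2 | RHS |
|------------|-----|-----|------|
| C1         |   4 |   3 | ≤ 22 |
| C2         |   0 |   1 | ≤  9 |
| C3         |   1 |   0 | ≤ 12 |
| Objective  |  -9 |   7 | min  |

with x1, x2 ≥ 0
Each vertex is the intersection of two constraint boundaries that also satisfies all remaining constraints:
  x1 = 0 and x2 = 0 → (0, 0)
  4x1 + 3x2 = 22 and x2 = 0 → (5.5, 0)
  4x1 + 3x2 = 22 and x1 = 0 → (0, 7.333)

Vertices: (0, 0), (5.5, 0), (0, 7.333)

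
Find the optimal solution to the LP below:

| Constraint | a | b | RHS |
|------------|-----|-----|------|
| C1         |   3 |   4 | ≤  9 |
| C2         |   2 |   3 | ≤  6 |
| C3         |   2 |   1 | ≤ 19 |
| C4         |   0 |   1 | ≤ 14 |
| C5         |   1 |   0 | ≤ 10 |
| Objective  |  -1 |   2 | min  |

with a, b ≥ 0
a = 3, b = 0, z = -3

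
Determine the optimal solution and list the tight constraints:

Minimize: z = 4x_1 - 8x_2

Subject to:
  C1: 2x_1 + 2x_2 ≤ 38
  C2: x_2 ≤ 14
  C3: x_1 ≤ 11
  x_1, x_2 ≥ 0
Optimal: x_1 = 0, x_2 = 14
Binding: C2, x_1 ≥ 0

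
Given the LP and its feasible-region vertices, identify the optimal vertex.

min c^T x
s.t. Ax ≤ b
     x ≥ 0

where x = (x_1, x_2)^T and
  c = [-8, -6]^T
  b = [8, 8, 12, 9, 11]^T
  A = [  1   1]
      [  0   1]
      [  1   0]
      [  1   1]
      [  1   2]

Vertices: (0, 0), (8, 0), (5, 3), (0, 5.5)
Evaluating z = -8x_1 - 6x_2 at each vertex:
  (0, 0): z = 0
  (8, 0): z = -64
  (5, 3): z = -58
  (0, 5.5): z = -33

The smallest value is z = -64, attained at (8, 0).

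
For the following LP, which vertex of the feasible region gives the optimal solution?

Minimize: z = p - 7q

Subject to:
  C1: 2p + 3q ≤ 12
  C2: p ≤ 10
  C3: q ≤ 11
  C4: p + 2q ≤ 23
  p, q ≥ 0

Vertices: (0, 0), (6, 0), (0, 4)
Evaluating z = p - 7q at each vertex:
  (0, 0): z = 0
  (6, 0): z = 6
  (0, 4): z = -28

The smallest value is z = -28, attained at (0, 4).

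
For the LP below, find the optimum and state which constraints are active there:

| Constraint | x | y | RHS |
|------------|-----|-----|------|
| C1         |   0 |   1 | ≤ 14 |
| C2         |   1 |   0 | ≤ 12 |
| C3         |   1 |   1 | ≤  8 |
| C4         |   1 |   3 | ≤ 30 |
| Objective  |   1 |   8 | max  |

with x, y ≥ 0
Optimal: x = 0, y = 8
Slack at optimum:
  C1: slack = 6
  C2: slack = 12
  C3: slack = 0 (binding)
  C4: slack = 6
  x ≥ 0: x = 0 (binding)
  y ≥ 0: y = 8
Binding constraints: C3, x ≥ 0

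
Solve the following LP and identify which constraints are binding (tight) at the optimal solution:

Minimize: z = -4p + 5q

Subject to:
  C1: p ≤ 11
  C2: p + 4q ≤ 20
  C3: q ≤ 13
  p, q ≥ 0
Optimal: p = 11, q = 0
Slack at optimum:
  C1: slack = 0 (binding)
  C2: slack = 9
  C3: slack = 13
  p ≥ 0: p = 11
  q ≥ 0: q = 0 (binding)
Binding constraints: C1, q ≥ 0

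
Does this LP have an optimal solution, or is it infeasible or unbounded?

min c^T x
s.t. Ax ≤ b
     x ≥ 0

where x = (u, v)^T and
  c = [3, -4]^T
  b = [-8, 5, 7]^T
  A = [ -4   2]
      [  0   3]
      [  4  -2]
One constraint requires 4u - 2v ≤ 7, while the constraint -4u + 2v ≤ -8 is equivalent to 4u - 2v ≥ 8. Together they would need 8 ≤ 4u - 2v ≤ 7, which is impossible since 8 > 7. No point satisfies all constraints.

Infeasible: no point satisfies all constraints simultaneously.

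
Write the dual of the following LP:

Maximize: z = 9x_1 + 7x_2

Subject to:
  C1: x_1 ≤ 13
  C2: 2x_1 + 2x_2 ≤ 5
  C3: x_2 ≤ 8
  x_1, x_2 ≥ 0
Minimize: z = 13y1 + 5y2 + 8y3

Subject to:
  C1: -y1 - 2y2 ≤ -9
  C2: -2y2 - y3 ≤ -7
  y1, y2, y3 ≥ 0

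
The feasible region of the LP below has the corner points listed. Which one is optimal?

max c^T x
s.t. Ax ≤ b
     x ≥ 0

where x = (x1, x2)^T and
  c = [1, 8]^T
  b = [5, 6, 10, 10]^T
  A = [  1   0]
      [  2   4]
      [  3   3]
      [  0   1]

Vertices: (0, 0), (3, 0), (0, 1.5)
(0, 1.5) with z = 12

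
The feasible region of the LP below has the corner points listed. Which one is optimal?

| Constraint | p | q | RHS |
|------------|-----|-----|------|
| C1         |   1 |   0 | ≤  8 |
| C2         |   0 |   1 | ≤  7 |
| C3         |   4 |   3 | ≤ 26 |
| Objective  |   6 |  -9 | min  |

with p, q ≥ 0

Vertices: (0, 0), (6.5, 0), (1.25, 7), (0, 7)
Evaluating z = 6p - 9q at each vertex:
  (0, 0): z = 0
  (6.5, 0): z = 39
  (1.25, 7): z = -55.5
  (0, 7): z = -63

The smallest value is z = -63, attained at (0, 7).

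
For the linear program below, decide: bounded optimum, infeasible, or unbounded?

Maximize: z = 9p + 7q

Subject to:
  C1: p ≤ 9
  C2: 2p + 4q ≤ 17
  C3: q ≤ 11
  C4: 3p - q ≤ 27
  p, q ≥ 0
The point (8.5, 0) satisfies every constraint, so the LP is feasible; the constraints give p ≤ 9 and q ≤ 11, which with p, q ≥ 0 keep the feasible region inside a bounded box. A feasible, bounded LP attains a finite optimum at a vertex.

Evaluating z = 9p + 7q at each vertex:
  (0, 0): z = 0
  (8.5, 0): z = 76.5
  (0, 4.25): z = 29.75

The LP has an optimal solution: (8.5, 0) with z = 76.5.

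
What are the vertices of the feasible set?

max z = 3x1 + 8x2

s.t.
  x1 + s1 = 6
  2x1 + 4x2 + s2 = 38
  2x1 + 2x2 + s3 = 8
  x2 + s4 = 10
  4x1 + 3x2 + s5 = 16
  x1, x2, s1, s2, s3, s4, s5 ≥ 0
Each vertex is the intersection of two constraint boundaries that also satisfies all remaining constraints:
  x1 = 0 and x2 = 0 → (0, 0)
  2x1 + 2x2 = 8 and 4x1 + 3x2 = 16 → (4, 0)
  2x1 + 2x2 = 8 and x1 = 0 → (0, 4)

Vertices: (0, 0), (4, 0), (0, 4)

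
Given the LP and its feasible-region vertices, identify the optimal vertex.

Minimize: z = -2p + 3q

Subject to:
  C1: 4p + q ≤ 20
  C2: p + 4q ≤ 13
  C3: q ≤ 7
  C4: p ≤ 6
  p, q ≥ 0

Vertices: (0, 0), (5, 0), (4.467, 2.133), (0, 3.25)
Evaluating z = -2p + 3q at each vertex:
  (0, 0): z = 0
  (5, 0): z = -10
  (4.467, 2.133): z = -2.533
  (0, 3.25): z = 9.75

The smallest value is z = -10, attained at (5, 0).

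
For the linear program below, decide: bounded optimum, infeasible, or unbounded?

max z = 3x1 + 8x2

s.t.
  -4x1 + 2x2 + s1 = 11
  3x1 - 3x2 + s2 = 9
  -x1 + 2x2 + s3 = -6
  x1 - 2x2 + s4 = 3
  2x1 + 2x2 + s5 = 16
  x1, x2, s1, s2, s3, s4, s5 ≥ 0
The row x1 - 2x2 + s4 = 3 with s4 ≥ 0 requires x1 - 2x2 ≤ 3, while the row -x1 + 2x2 + s3 = -6 with s3 ≥ 0 is equivalent to x1 - 2x2 ≥ 6. Together they would need 6 ≤ x1 - 2x2 ≤ 3, which is impossible since 6 > 3. No point satisfies all constraints.

The feasible region is empty; the LP is infeasible.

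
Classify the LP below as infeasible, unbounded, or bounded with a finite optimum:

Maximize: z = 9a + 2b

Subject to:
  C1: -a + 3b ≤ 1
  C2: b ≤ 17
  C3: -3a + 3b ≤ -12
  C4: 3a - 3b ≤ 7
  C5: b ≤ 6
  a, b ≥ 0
C4 requires 3a - 3b ≤ 7, while C3 (-3a + 3b ≤ -12) is equivalent to 3a - 3b ≥ 12. Together they would need 12 ≤ 3a - 3b ≤ 7, which is impossible since 12 > 7. No point satisfies all constraints.

Infeasible: no point satisfies all constraints simultaneously.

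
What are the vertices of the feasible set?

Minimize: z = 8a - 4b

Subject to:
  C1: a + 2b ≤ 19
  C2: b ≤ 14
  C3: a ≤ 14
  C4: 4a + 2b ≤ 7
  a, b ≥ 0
Each vertex is the intersection of two constraint boundaries that also satisfies all remaining constraints:
  a = 0 and b = 0 → (0, 0)
  4a + 2b = 7 and b = 0 → (1.75, 0)
  4a + 2b = 7 and a = 0 → (0, 3.5)

Vertices: (0, 0), (1.75, 0), (0, 3.5)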